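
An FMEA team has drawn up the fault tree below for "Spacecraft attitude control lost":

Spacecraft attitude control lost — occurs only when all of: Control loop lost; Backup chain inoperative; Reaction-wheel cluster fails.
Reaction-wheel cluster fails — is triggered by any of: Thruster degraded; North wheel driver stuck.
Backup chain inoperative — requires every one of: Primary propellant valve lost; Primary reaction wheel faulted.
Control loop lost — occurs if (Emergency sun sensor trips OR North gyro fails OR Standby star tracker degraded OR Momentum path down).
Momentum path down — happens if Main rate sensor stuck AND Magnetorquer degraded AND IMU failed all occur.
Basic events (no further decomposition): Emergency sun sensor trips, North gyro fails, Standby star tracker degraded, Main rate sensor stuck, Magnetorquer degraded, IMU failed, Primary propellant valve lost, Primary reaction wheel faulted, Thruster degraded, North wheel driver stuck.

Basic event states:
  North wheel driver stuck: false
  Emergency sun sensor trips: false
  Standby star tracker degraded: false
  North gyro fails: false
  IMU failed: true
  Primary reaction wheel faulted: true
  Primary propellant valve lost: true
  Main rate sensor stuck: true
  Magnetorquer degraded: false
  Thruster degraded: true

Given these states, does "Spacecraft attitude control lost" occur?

No

Momentum path down [AND]: Main rate sensor stuck=occurs, Magnetorquer degraded=not, IMU failed=occurs → not all inputs occur → does not occur.
Control loop lost [OR]: Emergency sun sensor trips=not, North gyro fails=not, Standby star tracker degraded=not, Momentum path down=not → no input occurs → does not occur.
Backup chain inoperative [AND]: Primary propellant valve lost=occurs, Primary reaction wheel faulted=occurs → all inputs occur → occurs.
Reaction-wheel cluster fails [OR]: Thruster degraded=occurs, North wheel driver stuck=not → at least one input occurs → occurs.
Spacecraft attitude control lost [AND]: Control loop lost=not, Backup chain inoperative=occurs, Reaction-wheel cluster fails=occurs → not all inputs occur → does not occur.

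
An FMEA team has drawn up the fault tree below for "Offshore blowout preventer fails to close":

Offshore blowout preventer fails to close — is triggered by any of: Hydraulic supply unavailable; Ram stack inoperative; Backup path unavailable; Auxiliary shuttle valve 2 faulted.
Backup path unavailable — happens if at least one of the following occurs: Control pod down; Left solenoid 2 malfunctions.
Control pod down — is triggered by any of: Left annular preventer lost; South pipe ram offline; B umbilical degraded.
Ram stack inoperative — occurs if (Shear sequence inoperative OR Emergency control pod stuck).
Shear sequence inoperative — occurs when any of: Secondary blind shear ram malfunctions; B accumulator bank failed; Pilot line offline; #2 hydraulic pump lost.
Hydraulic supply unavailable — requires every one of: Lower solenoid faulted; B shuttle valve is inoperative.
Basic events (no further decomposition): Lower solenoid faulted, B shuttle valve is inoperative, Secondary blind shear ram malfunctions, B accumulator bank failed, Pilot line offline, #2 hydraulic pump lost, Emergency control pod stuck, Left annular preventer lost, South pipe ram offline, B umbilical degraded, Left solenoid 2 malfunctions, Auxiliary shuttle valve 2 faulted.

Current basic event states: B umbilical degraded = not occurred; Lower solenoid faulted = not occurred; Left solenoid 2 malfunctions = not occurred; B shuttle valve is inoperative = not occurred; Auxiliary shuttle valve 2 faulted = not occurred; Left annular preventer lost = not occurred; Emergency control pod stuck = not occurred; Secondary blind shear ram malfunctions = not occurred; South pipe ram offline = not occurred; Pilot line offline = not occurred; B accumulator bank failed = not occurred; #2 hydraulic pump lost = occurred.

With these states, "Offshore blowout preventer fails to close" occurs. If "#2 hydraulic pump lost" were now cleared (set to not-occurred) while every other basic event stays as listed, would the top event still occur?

No

Counterfactual: set "#2 hydraulic pump lost" to not occurred.
Hydraulic supply unavailable [AND]: Lower solenoid faulted=not, B shuttle valve is inoperative=not → not all inputs occur → does not occur.
Shear sequence inoperative [OR]: Secondary blind shear ram malfunctions=not, B accumulator bank failed=not, Pilot line offline=not, #2 hydraulic pump lost=not → no input occurs → does not occur.
Ram stack inoperative [OR]: Shear sequence inoperative=not, Emergency control pod stuck=not → no input occurs → does not occur.
Control pod down [OR]: Left annular preventer lost=not, South pipe ram offline=not, B umbilical degraded=not → no input occurs → does not occur.
Backup path unavailable [OR]: Control pod down=not, Left solenoid 2 malfunctions=not → no input occurs → does not occur.
Offshore blowout preventer fails to close [OR]: Hydraulic supply unavailable=not, Ram stack inoperative=not, Backup path unavailable=not, Auxiliary shuttle valve 2 faulted=not → no input occurs → does not occur.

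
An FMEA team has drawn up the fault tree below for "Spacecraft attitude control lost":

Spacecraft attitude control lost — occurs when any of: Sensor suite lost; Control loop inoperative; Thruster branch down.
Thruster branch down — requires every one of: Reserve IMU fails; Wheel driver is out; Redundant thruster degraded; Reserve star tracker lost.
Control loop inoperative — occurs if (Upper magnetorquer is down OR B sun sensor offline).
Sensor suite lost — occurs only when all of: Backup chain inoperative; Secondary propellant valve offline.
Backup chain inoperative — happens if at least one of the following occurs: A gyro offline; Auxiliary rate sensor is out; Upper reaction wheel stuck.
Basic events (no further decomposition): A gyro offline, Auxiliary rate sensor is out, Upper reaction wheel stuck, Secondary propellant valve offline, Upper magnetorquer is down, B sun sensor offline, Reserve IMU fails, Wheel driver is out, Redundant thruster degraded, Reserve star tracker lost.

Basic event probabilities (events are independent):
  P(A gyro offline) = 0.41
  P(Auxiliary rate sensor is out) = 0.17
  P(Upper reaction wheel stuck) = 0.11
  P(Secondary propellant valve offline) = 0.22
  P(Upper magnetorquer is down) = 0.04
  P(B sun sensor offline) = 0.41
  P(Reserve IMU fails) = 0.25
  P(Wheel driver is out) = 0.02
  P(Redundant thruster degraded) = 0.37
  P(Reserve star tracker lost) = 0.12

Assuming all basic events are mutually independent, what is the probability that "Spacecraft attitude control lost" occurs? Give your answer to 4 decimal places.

P(Backup chain inoperative) [OR] = 1 − (1−0.41) × (1−0.17) × (1−0.11) = 0.564167
P(Sensor suite lost) [AND] = 0.564167 × 0.22 = 0.124117
P(Control loop inoperative) [OR] = 1 − (1−0.04) × (1−0.41) = 0.433600
P(Thruster branch down) [AND] = 0.25 × 0.02 × 0.37 × 0.12 = 0.000222
P(Spacecraft attitude control lost) [OR] = 1 − (1−0.124117) × (1−0.433600) × (1−0.000222) = 0.504010
Rounded to 4 decimal places: P(Spacecraft attitude control lost) ≈ 0.5040.

0.5040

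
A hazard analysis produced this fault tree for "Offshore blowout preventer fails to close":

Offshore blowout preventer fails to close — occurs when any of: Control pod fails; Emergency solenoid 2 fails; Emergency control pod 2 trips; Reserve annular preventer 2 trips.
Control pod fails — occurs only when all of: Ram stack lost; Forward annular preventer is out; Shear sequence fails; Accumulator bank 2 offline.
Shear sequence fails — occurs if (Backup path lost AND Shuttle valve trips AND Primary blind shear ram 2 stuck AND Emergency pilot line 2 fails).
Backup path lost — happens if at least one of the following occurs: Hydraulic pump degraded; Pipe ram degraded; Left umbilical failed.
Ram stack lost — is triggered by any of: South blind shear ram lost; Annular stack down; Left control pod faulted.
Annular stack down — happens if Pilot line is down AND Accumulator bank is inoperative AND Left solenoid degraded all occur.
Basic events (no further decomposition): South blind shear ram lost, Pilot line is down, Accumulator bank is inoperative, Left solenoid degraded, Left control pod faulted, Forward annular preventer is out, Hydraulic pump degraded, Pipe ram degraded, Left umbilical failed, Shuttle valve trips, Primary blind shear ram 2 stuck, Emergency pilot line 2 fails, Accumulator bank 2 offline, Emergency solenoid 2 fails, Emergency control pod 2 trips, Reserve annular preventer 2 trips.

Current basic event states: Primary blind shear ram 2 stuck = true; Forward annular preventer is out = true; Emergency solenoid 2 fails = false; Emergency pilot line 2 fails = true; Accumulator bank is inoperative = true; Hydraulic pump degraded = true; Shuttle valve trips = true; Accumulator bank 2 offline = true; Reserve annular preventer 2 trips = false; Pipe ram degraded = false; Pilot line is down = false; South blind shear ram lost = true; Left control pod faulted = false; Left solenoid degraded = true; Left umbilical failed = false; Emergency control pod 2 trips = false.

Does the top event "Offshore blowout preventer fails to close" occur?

Yes

Annular stack down [AND]: Pilot line is down=not, Accumulator bank is inoperative=occurs, Left solenoid degraded=occurs → not all inputs occur → does not occur.
Ram stack lost [OR]: South blind shear ram lost=occurs, Annular stack down=not, Left control pod faulted=not → at least one input occurs → occurs.
Backup path lost [OR]: Hydraulic pump degraded=occurs, Pipe ram degraded=not, Left umbilical failed=not → at least one input occurs → occurs.
Shear sequence fails [AND]: Backup path lost=occurs, Shuttle valve trips=occurs, Primary blind shear ram 2 stuck=occurs, Emergency pilot line 2 fails=occurs → all inputs occur → occurs.
Control pod fails [AND]: Ram stack lost=occurs, Forward annular preventer is out=occurs, Shear sequence fails=occurs, Accumulator bank 2 offline=occurs → all inputs occur → occurs.
Offshore blowout preventer fails to close [OR]: Control pod fails=occurs, Emergency solenoid 2 fails=not, Emergency control pod 2 trips=not, Reserve annular preventer 2 trips=not → at least one input occurs → occurs.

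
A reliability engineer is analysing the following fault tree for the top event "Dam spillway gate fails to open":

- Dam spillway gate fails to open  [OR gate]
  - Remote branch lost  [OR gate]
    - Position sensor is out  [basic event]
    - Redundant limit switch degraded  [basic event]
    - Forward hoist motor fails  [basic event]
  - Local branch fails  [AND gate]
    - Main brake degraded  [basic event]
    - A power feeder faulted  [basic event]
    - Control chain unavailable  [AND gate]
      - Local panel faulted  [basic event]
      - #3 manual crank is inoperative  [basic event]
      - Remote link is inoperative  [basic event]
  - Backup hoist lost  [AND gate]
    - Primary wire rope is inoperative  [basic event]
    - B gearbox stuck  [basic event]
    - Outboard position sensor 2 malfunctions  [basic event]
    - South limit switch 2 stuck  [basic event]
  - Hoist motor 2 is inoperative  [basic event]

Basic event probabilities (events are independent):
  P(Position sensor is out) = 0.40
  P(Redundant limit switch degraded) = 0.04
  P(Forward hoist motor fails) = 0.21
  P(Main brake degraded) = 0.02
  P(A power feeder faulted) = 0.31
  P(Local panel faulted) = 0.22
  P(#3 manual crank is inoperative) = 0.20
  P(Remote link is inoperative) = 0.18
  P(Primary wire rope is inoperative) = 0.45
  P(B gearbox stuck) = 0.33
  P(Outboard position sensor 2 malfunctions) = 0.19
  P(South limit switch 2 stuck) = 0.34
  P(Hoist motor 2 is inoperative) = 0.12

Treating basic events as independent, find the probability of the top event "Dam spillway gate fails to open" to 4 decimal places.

P(Remote branch lost) [OR] = 1 − (1−0.40) × (1−0.04) × (1−0.21) = 0.544960
P(Control chain unavailable) [AND] = 0.22 × 0.20 × 0.18 = 0.007920
P(Local branch fails) [AND] = 0.02 × 0.31 × 0.007920 = 0.000049
P(Backup hoist lost) [AND] = 0.45 × 0.33 × 0.19 × 0.34 = 0.009593
P(Dam spillway gate fails to open) [OR] = 1 − (1−0.544960) × (1−0.000049) × (1−0.009593) × (1−0.12) = 0.603426
Rounded to 4 decimal places: P(Dam spillway gate fails to open) ≈ 0.6034.

0.6034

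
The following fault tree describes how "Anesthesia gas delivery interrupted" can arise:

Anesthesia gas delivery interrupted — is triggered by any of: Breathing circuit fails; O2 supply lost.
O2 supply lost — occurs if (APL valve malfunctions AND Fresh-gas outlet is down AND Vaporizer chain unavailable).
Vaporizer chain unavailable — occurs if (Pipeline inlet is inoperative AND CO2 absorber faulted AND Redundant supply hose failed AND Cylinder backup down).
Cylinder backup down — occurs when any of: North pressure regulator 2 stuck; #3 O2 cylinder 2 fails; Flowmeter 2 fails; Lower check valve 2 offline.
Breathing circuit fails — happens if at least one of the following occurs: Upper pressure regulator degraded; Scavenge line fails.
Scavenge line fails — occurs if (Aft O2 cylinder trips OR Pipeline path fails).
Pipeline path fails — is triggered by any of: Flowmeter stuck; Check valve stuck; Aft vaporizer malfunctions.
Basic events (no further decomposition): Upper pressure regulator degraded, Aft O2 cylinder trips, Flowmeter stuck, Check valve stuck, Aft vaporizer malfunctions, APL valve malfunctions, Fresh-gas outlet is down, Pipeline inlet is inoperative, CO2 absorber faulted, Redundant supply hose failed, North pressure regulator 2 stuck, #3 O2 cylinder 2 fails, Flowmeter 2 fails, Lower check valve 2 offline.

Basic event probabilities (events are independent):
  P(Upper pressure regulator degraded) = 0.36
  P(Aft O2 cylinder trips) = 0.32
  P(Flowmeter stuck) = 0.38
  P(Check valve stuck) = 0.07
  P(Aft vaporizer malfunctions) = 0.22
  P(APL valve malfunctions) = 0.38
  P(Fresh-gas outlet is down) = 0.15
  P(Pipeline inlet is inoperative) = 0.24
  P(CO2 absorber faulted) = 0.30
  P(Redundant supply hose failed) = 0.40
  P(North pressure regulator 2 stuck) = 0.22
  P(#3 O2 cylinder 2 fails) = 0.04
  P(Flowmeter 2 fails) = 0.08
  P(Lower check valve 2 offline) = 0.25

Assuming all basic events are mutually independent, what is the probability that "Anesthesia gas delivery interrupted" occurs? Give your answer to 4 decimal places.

0.8044

P(Pipeline path fails) [OR] = 1 − (1−0.38) × (1−0.07) × (1−0.22) = 0.550252
P(Scavenge line fails) [OR] = 1 − (1−0.32) × (1−0.550252) = 0.694171
P(Breathing circuit fails) [OR] = 1 − (1−0.36) × (1−0.694171) = 0.804269
P(Cylinder backup down) [OR] = 1 − (1−0.22) × (1−0.04) × (1−0.08) × (1−0.25) = 0.483328
P(Vaporizer chain unavailable) [AND] = 0.24 × 0.30 × 0.40 × 0.483328 = 0.013920
P(O2 supply lost) [AND] = 0.38 × 0.15 × 0.013920 = 0.000793
P(Anesthesia gas delivery interrupted) [OR] = 1 − (1−0.804269) × (1−0.000793) = 0.804424
Rounded to 4 decimal places: P(Anesthesia gas delivery interrupted) ≈ 0.8044.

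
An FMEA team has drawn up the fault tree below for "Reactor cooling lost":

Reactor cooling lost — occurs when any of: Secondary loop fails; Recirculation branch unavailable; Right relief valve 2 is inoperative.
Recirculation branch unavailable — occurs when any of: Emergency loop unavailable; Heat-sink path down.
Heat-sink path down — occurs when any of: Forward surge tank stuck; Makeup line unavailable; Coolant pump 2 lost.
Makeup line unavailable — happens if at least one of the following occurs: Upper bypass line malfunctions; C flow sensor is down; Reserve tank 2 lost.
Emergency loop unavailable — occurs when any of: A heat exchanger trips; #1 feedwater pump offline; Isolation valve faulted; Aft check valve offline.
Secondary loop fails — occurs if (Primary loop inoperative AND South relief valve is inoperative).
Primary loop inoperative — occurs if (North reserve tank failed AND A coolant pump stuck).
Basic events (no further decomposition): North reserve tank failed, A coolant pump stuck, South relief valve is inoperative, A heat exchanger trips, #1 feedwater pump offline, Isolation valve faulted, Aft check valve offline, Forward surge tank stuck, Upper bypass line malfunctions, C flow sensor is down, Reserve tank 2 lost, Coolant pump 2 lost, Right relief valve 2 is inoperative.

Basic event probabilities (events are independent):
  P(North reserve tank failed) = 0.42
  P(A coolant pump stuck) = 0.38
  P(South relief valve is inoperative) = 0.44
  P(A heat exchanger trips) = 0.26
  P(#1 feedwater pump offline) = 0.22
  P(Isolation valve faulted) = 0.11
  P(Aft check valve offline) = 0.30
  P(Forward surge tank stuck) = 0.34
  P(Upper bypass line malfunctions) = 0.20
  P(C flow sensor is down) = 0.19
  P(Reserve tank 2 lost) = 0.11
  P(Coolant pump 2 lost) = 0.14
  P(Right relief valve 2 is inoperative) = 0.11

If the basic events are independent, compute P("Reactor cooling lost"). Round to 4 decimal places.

P(Primary loop inoperative) [AND] = 0.42 × 0.38 = 0.159600
P(Secondary loop fails) [AND] = 0.159600 × 0.44 = 0.070224
P(Emergency loop unavailable) [OR] = 1 − (1−0.26) × (1−0.22) × (1−0.11) × (1−0.30) = 0.640404
P(Makeup line unavailable) [OR] = 1 − (1−0.20) × (1−0.19) × (1−0.11) = 0.423280
P(Heat-sink path down) [OR] = 1 − (1−0.34) × (1−0.423280) × (1−0.14) = 0.672654
P(Recirculation branch unavailable) [OR] = 1 − (1−0.640404) × (1−0.672654) = 0.882288
P(Reactor cooling lost) [OR] = 1 − (1−0.070224) × (1−0.882288) × (1−0.11) = 0.902593
Rounded to 4 decimal places: P(Reactor cooling lost) ≈ 0.9026.

0.9026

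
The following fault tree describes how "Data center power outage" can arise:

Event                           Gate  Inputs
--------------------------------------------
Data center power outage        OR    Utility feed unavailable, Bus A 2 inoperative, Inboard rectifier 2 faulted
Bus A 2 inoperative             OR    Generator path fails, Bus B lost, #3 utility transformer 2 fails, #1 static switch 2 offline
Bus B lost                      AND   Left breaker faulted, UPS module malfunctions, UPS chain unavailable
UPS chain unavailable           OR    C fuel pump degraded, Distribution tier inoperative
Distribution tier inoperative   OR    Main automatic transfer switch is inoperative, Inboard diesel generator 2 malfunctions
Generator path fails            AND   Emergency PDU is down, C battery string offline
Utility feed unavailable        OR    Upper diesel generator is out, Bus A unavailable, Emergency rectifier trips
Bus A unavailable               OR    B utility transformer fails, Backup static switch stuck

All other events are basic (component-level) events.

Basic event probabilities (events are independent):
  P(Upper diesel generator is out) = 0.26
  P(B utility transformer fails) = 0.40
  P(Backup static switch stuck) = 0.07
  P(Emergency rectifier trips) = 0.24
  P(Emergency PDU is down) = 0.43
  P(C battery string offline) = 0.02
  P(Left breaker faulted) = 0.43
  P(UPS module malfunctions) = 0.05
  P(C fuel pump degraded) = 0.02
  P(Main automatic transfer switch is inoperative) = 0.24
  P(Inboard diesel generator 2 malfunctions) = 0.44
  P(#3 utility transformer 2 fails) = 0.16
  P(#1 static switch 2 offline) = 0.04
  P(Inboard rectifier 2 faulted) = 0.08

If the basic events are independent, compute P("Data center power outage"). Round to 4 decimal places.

0.7721

P(Bus A unavailable) [OR] = 1 − (1−0.40) × (1−0.07) = 0.442000
P(Utility feed unavailable) [OR] = 1 − (1−0.26) × (1−0.442000) × (1−0.24) = 0.686181
P(Generator path fails) [AND] = 0.43 × 0.02 = 0.008600
P(Distribution tier inoperative) [OR] = 1 − (1−0.24) × (1−0.44) = 0.574400
P(UPS chain unavailable) [OR] = 1 − (1−0.02) × (1−0.574400) = 0.582912
P(Bus B lost) [AND] = 0.43 × 0.05 × 0.582912 = 0.012533
P(Bus A 2 inoperative) [OR] = 1 − (1−0.008600) × (1−0.012533) × (1−0.16) × (1−0.04) = 0.210555
P(Data center power outage) [OR] = 1 − (1−0.686181) × (1−0.210555) × (1−0.08) = 0.772077
Rounded to 4 decimal places: P(Data center power outage) ≈ 0.7721.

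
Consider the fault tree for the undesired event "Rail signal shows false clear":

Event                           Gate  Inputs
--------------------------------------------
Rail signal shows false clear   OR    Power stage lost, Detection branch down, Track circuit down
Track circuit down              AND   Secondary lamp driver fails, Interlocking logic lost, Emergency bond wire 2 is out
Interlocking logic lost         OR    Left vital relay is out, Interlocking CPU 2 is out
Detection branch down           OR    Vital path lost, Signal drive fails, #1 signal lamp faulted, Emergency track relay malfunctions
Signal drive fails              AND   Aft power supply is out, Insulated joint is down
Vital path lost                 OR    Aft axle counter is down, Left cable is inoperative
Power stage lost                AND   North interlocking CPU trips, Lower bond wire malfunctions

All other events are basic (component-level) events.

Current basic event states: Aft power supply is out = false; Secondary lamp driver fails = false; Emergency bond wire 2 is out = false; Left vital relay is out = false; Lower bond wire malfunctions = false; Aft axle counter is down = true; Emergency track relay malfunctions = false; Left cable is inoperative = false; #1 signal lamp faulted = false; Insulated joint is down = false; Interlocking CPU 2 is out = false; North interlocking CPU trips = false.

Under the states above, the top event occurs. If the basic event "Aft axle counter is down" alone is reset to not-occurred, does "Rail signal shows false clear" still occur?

No

Counterfactual: set "Aft axle counter is down" to not occurred.
Power stage lost [AND]: North interlocking CPU trips=not, Lower bond wire malfunctions=not → not all inputs occur → does not occur.
Vital path lost [OR]: Aft axle counter is down=not, Left cable is inoperative=not → no input occurs → does not occur.
Signal drive fails [AND]: Aft power supply is out=not, Insulated joint is down=not → not all inputs occur → does not occur.
Detection branch down [OR]: Vital path lost=not, Signal drive fails=not, #1 signal lamp faulted=not, Emergency track relay malfunctions=not → no input occurs → does not occur.
Interlocking logic lost [OR]: Left vital relay is out=not, Interlocking CPU 2 is out=not → no input occurs → does not occur.
Track circuit down [AND]: Secondary lamp driver fails=not, Interlocking logic lost=not, Emergency bond wire 2 is out=not → not all inputs occur → does not occur.
Rail signal shows false clear [OR]: Power stage lost=not, Detection branch down=not, Track circuit down=not → no input occurs → does not occur.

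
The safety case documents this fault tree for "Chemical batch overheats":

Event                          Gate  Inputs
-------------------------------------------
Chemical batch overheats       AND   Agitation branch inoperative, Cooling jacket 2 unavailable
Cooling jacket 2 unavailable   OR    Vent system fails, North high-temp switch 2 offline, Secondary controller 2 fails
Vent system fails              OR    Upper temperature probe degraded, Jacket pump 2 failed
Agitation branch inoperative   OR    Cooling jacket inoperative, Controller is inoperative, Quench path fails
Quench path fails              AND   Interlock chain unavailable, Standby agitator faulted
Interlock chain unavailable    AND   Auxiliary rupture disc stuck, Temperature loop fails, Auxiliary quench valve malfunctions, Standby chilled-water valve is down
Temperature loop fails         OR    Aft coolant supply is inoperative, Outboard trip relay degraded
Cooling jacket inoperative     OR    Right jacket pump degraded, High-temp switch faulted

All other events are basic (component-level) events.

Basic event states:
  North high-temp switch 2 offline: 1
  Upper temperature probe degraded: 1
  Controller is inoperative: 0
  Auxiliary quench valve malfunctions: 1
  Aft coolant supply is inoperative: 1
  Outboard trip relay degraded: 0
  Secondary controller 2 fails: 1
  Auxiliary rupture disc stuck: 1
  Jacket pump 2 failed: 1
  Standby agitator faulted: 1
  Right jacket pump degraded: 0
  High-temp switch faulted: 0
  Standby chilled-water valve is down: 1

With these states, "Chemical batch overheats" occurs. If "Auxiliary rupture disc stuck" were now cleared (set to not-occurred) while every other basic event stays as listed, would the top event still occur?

Counterfactual: set "Auxiliary rupture disc stuck" to not occurred.
Cooling jacket inoperative [OR]: Right jacket pump degraded=not, High-temp switch faulted=not → no input occurs → does not occur.
Temperature loop fails [OR]: Aft coolant supply is inoperative=occurs, Outboard trip relay degraded=not → at least one input occurs → occurs.
Interlock chain unavailable [AND]: Auxiliary rupture disc stuck=not, Temperature loop fails=occurs, Auxiliary quench valve malfunctions=occurs, Standby chilled-water valve is down=occurs → not all inputs occur → does not occur.
Quench path fails [AND]: Interlock chain unavailable=not, Standby agitator faulted=occurs → not all inputs occur → does not occur.
Agitation branch inoperative [OR]: Cooling jacket inoperative=not, Controller is inoperative=not, Quench path fails=not → no input occurs → does not occur.
Vent system fails [OR]: Upper temperature probe degraded=occurs, Jacket pump 2 failed=occurs → at least one input occurs → occurs.
Cooling jacket 2 unavailable [OR]: Vent system fails=occurs, North high-temp switch 2 offline=occurs, Secondary controller 2 fails=occurs → at least one input occurs → occurs.
Chemical batch overheats [AND]: Agitation branch inoperative=not, Cooling jacket 2 unavailable=occurs → not all inputs occur → does not occur.

No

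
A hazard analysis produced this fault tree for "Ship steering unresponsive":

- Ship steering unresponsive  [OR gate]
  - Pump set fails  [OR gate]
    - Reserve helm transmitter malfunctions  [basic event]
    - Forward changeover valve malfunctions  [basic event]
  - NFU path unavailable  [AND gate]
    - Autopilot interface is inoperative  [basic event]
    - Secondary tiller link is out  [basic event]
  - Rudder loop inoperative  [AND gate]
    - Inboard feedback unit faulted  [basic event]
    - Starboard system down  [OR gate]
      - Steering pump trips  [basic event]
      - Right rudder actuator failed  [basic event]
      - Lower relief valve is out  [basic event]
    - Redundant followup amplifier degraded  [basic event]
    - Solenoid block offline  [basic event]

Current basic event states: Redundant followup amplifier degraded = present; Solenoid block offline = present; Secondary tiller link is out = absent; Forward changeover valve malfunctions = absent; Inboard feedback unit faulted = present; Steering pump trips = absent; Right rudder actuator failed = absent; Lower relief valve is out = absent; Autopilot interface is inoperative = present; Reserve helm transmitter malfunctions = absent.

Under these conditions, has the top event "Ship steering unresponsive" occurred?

Pump set fails [OR]: Reserve helm transmitter malfunctions=not, Forward changeover valve malfunctions=not → no input occurs → does not occur.
NFU path unavailable [AND]: Autopilot interface is inoperative=occurs, Secondary tiller link is out=not → not all inputs occur → does not occur.
Starboard system down [OR]: Steering pump trips=not, Right rudder actuator failed=not, Lower relief valve is out=not → no input occurs → does not occur.
Rudder loop inoperative [AND]: Inboard feedback unit faulted=occurs, Starboard system down=not, Redundant followup amplifier degraded=occurs, Solenoid block offline=occurs → not all inputs occur → does not occur.
Ship steering unresponsive [OR]: Pump set fails=not, NFU path unavailable=not, Rudder loop inoperative=not → no input occurs → does not occur.

No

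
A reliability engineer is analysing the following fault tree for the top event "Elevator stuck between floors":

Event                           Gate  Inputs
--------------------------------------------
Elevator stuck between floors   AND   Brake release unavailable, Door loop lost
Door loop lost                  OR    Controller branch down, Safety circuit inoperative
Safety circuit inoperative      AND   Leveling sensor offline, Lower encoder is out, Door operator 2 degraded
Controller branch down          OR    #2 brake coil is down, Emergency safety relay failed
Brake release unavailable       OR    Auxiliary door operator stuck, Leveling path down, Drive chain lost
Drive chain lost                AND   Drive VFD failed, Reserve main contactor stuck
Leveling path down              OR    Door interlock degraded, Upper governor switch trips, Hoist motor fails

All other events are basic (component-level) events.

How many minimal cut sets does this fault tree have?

Leveling path down [OR]: union of children's cut sets → 3 cut set(s).
Drive chain lost [AND]: one cut set from each child combined → 1 × 1 = 1 cut set(s).
Brake release unavailable [OR]: union of children's cut sets → 5 cut set(s).
Controller branch down [OR]: union of children's cut sets → 2 cut set(s).
Safety circuit inoperative [AND]: one cut set from each child combined → 1 × 1 × 1 = 1 cut set(s).
Door loop lost [OR]: union of children's cut sets → 3 cut set(s).
Elevator stuck between floors [AND]: one cut set from each child combined → 5 × 3 = 15 cut set(s).

15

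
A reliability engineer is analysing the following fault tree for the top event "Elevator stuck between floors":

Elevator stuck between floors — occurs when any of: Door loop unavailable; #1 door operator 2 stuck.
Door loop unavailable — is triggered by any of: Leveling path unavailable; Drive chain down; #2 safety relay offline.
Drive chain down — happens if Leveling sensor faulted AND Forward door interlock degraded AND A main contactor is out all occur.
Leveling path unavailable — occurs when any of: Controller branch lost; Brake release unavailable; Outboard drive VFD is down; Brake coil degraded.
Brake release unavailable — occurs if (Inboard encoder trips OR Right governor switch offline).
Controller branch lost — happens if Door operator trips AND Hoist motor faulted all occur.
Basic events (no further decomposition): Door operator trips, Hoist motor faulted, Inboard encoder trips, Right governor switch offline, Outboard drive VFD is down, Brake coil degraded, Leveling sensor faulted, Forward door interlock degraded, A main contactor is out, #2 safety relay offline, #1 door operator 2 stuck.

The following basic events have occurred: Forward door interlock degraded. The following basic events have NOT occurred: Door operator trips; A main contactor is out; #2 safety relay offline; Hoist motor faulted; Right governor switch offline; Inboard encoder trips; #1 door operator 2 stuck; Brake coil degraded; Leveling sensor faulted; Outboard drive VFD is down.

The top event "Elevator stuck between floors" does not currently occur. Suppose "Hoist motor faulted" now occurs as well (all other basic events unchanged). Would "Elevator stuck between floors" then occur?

No

Counterfactual: set "Hoist motor faulted" to occurred.
Controller branch lost [AND]: Door operator trips=not, Hoist motor faulted=occurs → not all inputs occur → does not occur.
Brake release unavailable [OR]: Inboard encoder trips=not, Right governor switch offline=not → no input occurs → does not occur.
Leveling path unavailable [OR]: Controller branch lost=not, Brake release unavailable=not, Outboard drive VFD is down=not, Brake coil degraded=not → no input occurs → does not occur.
Drive chain down [AND]: Leveling sensor faulted=not, Forward door interlock degraded=occurs, A main contactor is out=not → not all inputs occur → does not occur.
Door loop unavailable [OR]: Leveling path unavailable=not, Drive chain down=not, #2 safety relay offline=not → no input occurs → does not occur.
Elevator stuck between floors [OR]: Door loop unavailable=not, #1 door operator 2 stuck=not → no input occurs → does not occur.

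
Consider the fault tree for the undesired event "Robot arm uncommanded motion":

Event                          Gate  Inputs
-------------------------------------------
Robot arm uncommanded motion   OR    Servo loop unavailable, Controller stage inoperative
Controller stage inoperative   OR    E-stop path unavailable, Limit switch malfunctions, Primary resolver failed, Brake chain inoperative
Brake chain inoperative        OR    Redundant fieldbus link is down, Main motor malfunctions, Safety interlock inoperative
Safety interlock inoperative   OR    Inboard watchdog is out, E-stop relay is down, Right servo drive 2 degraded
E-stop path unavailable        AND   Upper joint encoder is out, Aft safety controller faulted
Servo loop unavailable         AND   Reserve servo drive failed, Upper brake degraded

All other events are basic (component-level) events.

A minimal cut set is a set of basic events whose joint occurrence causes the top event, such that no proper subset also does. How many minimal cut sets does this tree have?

Servo loop unavailable [AND]: one cut set from each child combined → 1 × 1 = 1 cut set(s).
E-stop path unavailable [AND]: one cut set from each child combined → 1 × 1 = 1 cut set(s).
Safety interlock inoperative [OR]: union of children's cut sets → 3 cut set(s).
Brake chain inoperative [OR]: union of children's cut sets → 5 cut set(s).
Controller stage inoperative [OR]: union of children's cut sets → 8 cut set(s).
Robot arm uncommanded motion [OR]: union of children's cut sets → 9 cut set(s).
Minimal cut sets: {Reserve servo drive failed, Upper brake degraded}; {Aft safety controller faulted, Upper joint encoder is out}; {Limit switch malfunctions}; {Primary resolver failed}; {Redundant fieldbus link is down}; {Main motor malfunctions}; {Inboard watchdog is out}; {E-stop relay is down}; {Right servo drive 2 degraded}.

9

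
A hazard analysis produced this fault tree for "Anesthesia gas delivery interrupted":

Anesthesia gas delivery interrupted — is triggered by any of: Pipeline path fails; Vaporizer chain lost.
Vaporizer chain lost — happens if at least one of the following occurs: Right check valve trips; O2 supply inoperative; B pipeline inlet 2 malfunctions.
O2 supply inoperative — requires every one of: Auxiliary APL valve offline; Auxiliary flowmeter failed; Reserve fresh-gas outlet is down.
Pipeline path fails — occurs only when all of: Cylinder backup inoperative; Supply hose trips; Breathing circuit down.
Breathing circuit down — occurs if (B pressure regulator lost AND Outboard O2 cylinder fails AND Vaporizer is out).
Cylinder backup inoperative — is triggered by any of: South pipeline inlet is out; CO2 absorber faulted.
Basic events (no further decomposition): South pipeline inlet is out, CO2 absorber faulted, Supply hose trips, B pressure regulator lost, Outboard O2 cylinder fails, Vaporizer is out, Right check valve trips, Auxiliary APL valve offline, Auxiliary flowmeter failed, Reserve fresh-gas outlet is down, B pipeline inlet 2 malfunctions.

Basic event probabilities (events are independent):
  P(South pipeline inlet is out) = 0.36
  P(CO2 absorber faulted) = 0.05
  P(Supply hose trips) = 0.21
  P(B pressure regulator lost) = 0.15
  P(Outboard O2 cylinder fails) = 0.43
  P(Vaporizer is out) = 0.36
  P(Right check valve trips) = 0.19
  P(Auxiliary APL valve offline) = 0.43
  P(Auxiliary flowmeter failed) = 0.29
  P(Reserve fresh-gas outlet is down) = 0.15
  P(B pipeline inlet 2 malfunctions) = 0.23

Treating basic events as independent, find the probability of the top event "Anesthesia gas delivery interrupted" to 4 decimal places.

0.3891

P(Cylinder backup inoperative) [OR] = 1 − (1−0.36) × (1−0.05) = 0.392000
P(Breathing circuit down) [AND] = 0.15 × 0.43 × 0.36 = 0.023220
P(Pipeline path fails) [AND] = 0.392000 × 0.21 × 0.023220 = 0.001911
P(O2 supply inoperative) [AND] = 0.43 × 0.29 × 0.15 = 0.018705
P(Vaporizer chain lost) [OR] = 1 − (1−0.19) × (1−0.018705) × (1−0.23) = 0.387966
P(Anesthesia gas delivery interrupted) [OR] = 1 − (1−0.001911) × (1−0.387966) = 0.389136
Rounded to 4 decimal places: P(Anesthesia gas delivery interrupted) ≈ 0.3891.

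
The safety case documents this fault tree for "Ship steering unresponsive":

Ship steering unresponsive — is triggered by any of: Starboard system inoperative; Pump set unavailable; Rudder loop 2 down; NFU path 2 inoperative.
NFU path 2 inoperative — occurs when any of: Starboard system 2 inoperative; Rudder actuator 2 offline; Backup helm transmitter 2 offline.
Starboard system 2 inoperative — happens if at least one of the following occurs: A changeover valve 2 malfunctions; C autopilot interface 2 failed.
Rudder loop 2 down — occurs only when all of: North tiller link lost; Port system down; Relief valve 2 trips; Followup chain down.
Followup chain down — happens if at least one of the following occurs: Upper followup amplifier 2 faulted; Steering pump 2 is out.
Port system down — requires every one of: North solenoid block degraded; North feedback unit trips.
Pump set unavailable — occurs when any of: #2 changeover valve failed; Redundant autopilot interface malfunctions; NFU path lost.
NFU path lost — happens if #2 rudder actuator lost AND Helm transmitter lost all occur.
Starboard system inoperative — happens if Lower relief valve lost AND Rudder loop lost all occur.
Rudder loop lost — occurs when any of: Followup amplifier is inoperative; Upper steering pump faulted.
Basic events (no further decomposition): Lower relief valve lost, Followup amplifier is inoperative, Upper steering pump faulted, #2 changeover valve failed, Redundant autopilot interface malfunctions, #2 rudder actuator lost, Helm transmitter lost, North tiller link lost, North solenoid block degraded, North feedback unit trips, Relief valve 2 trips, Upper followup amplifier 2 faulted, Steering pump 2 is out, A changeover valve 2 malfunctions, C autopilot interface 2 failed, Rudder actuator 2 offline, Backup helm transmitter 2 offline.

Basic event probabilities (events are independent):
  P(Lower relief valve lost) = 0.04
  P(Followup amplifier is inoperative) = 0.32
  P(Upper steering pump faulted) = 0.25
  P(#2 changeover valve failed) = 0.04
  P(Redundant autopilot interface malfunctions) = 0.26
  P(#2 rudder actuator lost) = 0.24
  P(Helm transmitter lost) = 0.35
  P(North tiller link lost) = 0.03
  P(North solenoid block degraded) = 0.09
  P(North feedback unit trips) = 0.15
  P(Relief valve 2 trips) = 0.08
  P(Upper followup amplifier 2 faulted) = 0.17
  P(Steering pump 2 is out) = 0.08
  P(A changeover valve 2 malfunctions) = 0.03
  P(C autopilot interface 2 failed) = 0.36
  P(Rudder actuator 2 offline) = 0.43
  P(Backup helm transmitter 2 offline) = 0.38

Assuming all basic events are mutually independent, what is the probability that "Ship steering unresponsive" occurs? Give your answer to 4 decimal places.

0.8600

P(Rudder loop lost) [OR] = 1 − (1−0.32) × (1−0.25) = 0.490000
P(Starboard system inoperative) [AND] = 0.04 × 0.490000 = 0.019600
P(NFU path lost) [AND] = 0.24 × 0.35 = 0.084000
P(Pump set unavailable) [OR] = 1 − (1−0.04) × (1−0.26) × (1−0.084000) = 0.349274
P(Port system down) [AND] = 0.09 × 0.15 = 0.013500
P(Followup chain down) [OR] = 1 − (1−0.17) × (1−0.08) = 0.236400
P(Rudder loop 2 down) [AND] = 0.03 × 0.013500 × 0.08 × 0.236400 = 0.000008
P(Starboard system 2 inoperative) [OR] = 1 − (1−0.03) × (1−0.36) = 0.379200
P(NFU path 2 inoperative) [OR] = 1 − (1−0.379200) × (1−0.43) × (1−0.38) = 0.780609
P(Ship steering unresponsive) [OR] = 1 − (1−0.019600) × (1−0.349274) × (1−0.000008) × (1−0.780609) = 0.860036
Rounded to 4 decimal places: P(Ship steering unresponsive) ≈ 0.8600.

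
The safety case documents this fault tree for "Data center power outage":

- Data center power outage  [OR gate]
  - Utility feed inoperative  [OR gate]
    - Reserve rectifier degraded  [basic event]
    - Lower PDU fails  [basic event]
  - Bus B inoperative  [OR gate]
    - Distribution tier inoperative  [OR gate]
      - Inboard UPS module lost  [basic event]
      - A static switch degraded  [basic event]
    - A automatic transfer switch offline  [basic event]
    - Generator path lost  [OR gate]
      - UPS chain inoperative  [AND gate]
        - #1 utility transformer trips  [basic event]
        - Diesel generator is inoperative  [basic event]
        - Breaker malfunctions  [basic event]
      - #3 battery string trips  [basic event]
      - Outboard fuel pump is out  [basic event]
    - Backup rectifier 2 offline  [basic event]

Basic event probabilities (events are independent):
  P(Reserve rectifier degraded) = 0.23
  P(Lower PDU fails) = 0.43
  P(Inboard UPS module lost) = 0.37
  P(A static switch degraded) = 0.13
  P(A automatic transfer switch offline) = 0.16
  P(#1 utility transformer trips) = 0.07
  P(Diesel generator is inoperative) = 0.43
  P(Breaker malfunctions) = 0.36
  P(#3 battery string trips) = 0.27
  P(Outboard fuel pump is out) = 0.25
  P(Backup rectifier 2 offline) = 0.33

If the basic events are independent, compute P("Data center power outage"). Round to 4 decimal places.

0.9267

P(Utility feed inoperative) [OR] = 1 − (1−0.23) × (1−0.43) = 0.561100
P(Distribution tier inoperative) [OR] = 1 − (1−0.37) × (1−0.13) = 0.451900
P(UPS chain inoperative) [AND] = 0.07 × 0.43 × 0.36 = 0.010836
P(Generator path lost) [OR] = 1 − (1−0.010836) × (1−0.27) × (1−0.25) = 0.458433
P(Bus B inoperative) [OR] = 1 − (1−0.451900) × (1−0.16) × (1−0.458433) × (1−0.33) = 0.832942
P(Data center power outage) [OR] = 1 − (1−0.561100) × (1−0.832942) = 0.926678
Rounded to 4 decimal places: P(Data center power outage) ≈ 0.9267.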